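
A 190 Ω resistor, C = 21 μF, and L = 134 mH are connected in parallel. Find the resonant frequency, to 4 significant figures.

ω₀ = 1/√(LC) = 1/√(0.134 × 2.1e-05) = 596.1 rad/s
f₀ = ω₀/(2π) = 94.88 Hz

94.88 Hz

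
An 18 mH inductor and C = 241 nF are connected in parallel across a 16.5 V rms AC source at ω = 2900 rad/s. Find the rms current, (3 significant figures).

X_L = ωL = 52.2 Ω
X_C = 1/(ωC) = 1430 Ω
Parallel: admittances add. Y = 1/(jωL) + jωC
Y = (0 − j0.0185) S
|Y| = 0.0185 S → |Z| = 1/|Y| = 54.2 Ω, ∠Z = −∠Y = 90.0°
I = V/|Z| = 16.5/54.2 = 305 mA

305 mA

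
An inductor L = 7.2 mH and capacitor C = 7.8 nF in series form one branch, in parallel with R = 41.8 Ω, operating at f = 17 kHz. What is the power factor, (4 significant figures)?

0.9953

ω = 2πf = 106800 rad/s
X_L = ωL = 769.1 Ω
X_C = 1/(ωC) = 1200 Ω
Branch 1: Z₁ = R = 41.80 Ω
Branch 2 (series LC): Z₂ = j(X_L − X_C) = −j431.2 Ω
Parallel: Z = Z₁Z₂/(Z₁+Z₂), |Z| = 41.60 Ω, ∠Z = -5.537°
cos φ = cos(-5.537°) = 0.9953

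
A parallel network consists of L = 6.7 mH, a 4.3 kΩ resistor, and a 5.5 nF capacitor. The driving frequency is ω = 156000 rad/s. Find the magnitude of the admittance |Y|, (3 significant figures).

X_L = ωL = 1050 Ω
X_C = 1/(ωC) = 1170 Ω
Parallel: admittances add. Y = 1/R + 1/(jωL) + jωC
Y = (0.000233 − j9.88e-05) S
|Y| = 0.000253 S → |Z| = 1/|Y| = 3960 Ω, ∠Z = −∠Y = 23.0°

253 μS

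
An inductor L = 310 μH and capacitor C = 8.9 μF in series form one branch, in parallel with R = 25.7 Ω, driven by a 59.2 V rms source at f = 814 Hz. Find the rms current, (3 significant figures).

ω = 2πf = 5115 rad/s
X_L = ωL = 1.59 Ω
X_C = 1/(ωC) = 22.0 Ω
Branch 1: Z₁ = R = 25.7 Ω
Branch 2 (series LC): Z₂ = j(X_L − X_C) = −j20.4 Ω
Parallel: Z = Z₁Z₂/(Z₁+Z₂), |Z| = 16.0 Ω, ∠Z = -51.6°
I = V/|Z| = 59.2/16.0 = 3.71 A

3.71 A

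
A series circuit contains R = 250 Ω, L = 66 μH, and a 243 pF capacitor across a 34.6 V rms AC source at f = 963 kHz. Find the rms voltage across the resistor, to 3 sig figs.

ω = 2πf = 6.051e+06 rad/s
X_L = ωL = 399 Ω
X_C = 1/(ωC) = 680 Ω
Net reactance X = X_L − X_C = -281 Ω
Z = 250 − j281 Ω
|Z| = √(250² + 281²) = 376 Ω
I = V/|Z| = 92.0 mA
V_R = I·|Z_R| = 0.0920 × 250 = 23.0 V

23.0 V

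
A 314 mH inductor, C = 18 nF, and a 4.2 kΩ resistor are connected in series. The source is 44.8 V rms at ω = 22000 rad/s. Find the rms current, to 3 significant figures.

7.38 mA

X_L = ωL = 6910 Ω
X_C = 1/(ωC) = 2530 Ω
Net reactance X = X_L − X_C = 4380 Ω
Z = 4200 + j4380 Ω
|Z| = √(4200² + 4380²) = 6070 Ω
I = V/|Z| = 44.8/6070 = 7.38 mA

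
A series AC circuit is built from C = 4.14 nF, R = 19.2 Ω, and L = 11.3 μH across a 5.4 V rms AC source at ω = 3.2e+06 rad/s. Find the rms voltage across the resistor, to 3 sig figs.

X_L = ωL = 36.2 Ω
X_C = 1/(ωC) = 75.5 Ω
Net reactance X = X_L − X_C = -39.3 Ω
Z = 19.2 − j39.3 Ω
|Z| = √(19.2² + 39.3²) = 43.8 Ω
I = V/|Z| = 123 mA
V_R = I·|Z_R| = 0.123 × 19.2 = 2.37 V

2.37 V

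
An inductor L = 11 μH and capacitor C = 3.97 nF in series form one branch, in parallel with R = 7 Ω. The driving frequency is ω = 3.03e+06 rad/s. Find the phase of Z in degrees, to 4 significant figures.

-8.001°

X_L = ωL = 33.33 Ω
X_C = 1/(ωC) = 83.13 Ω
Branch 1: Z₁ = R = 7.000 Ω
Branch 2 (series LC): Z₂ = j(X_L − X_C) = −j49.80 Ω
Parallel: Z = Z₁Z₂/(Z₁+Z₂), |Z| = 6.932 Ω, ∠Z = -8.001°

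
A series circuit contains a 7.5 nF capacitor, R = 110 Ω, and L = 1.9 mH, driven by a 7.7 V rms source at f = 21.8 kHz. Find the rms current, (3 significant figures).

10.7 mA

ω = 2πf = 137000 rad/s
X_L = ωL = 260 Ω
X_C = 1/(ωC) = 973 Ω
Net reactance X = X_L − X_C = -713 Ω
Z = 110 − j713 Ω
|Z| = √(110² + 713²) = 722 Ω
I = V/|Z| = 7.7/722 = 10.7 mA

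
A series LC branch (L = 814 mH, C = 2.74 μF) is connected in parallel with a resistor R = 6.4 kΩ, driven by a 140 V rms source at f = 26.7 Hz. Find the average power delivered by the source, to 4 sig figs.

ω = 2πf = 167.8 rad/s
X_L = ωL = 136.6 Ω
X_C = 1/(ωC) = 2175 Ω
Branch 1: Z₁ = R = 6400 Ω
Branch 2 (series LC): Z₂ = j(X_L − X_C) = −j2039 Ω
Parallel: Z = Z₁Z₂/(Z₁+Z₂), |Z| = 1943 Ω, ∠Z = -72.33°
I = V/|Z| = 72.06 mA
P = VI cos φ = 140 × 0.07206 × cos(-72.33°) = 3.062 W

3.062 W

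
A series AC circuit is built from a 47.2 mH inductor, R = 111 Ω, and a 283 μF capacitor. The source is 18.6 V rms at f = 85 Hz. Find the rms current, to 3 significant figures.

ω = 2πf = 534.1 rad/s
X_L = ωL = 25.2 Ω
X_C = 1/(ωC) = 6.62 Ω
Net reactance X = X_L − X_C = 18.6 Ω
Z = 111 + j18.6 Ω
|Z| = √(111² + 18.6²) = 113 Ω
I = V/|Z| = 18.6/113 = 165 mA

165 mA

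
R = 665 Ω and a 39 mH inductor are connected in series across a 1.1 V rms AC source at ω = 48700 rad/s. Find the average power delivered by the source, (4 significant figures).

X_L = ωL = 1899 Ω
Z = 665.0 + j1899 Ω
|Z| = √(665.0² + 1899²) = 2012 Ω
∠Z = arctan(1899/665.0) = 70.70°
I = V/|Z| = 546.6 μA
P = VI cos φ = 1.1 × 0.0005466 × cos(70.70°) = 198.7 μW

198.7 μW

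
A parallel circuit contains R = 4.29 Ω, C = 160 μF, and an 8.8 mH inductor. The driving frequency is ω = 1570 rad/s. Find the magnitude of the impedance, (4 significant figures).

X_L = ωL = 13.82 Ω
X_C = 1/(ωC) = 3.981 Ω
Parallel: admittances add. Y = 1/R + 1/(jωL) + jωC
Y = (0.2331 + j0.1788) S
|Y| = 0.2938 S → |Z| = 1/|Y| = 3.404 Ω, ∠Z = −∠Y = -37.49°

3.404 Ω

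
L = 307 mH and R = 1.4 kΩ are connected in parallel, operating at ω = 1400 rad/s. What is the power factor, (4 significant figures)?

X_L = ωL = 429.8 Ω
Parallel: admittances add. Y = 1/R + 1/(jωL)
Y = (0.0007143 − j0.002327) S
|Y| = 0.002434 S → |Z| = 1/|Y| = 410.9 Ω, ∠Z = −∠Y = 72.93°
cos φ = cos(72.93°) = 0.2935

0.2935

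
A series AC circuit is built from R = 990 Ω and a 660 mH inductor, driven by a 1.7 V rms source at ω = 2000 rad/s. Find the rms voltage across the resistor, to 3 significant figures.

1.02 V

X_L = ωL = 1320 Ω
Z = 990 + j1320 Ω
|Z| = √(990² + 1320²) = 1650 Ω
I = V/|Z| = 1.03 mA
V_R = I·|Z_R| = 0.00103 × 990 = 1.02 V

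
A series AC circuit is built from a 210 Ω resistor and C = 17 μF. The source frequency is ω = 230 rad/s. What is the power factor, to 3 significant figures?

X_C = 1/(ωC) = 256 Ω
Z = 210 − j256 Ω
|Z| = √(210² + 256²) = 331 Ω
∠Z = arctan(-256/210) = -50.6°
cos φ = cos(-50.6°) = 0.635

0.635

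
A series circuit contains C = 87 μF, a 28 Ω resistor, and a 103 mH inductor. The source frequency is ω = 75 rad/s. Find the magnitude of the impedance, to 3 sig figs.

148 Ω

X_L = ωL = 7.72 Ω
X_C = 1/(ωC) = 153 Ω
Net reactance X = X_L − X_C = -146 Ω
Z = 28.0 − j146 Ω
|Z| = √(28.0² + 146²) = 148 Ω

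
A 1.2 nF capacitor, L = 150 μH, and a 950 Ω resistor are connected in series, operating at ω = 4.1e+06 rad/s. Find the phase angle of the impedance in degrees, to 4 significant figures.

23.43°

X_L = ωL = 615.0 Ω
X_C = 1/(ωC) = 203.3 Ω
Net reactance X = X_L − X_C = 411.7 Ω
Z = 950.0 + j411.7 Ω
|Z| = √(950.0² + 411.7²) = 1035 Ω
∠Z = arctan(411.7/950.0) = 23.43°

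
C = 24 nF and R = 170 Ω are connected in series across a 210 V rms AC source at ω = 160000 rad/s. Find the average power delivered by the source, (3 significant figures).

77.5 W

X_C = 1/(ωC) = 260 Ω
Z = 170 − j260 Ω
|Z| = √(170² + 260²) = 311 Ω
∠Z = arctan(-260/170) = -56.9°
I = V/|Z| = 675 mA
P = VI cos φ = 210 × 0.675 × cos(-56.9°) = 77.5 W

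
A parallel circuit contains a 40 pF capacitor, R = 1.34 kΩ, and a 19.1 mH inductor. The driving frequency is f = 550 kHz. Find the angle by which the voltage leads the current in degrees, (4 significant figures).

-9.365°

ω = 2πf = 3.456e+06 rad/s
X_L = ωL = 66000 Ω
X_C = 1/(ωC) = 7234 Ω
Parallel: admittances add. Y = 1/R + 1/(jωL) + jωC
Y = (0.0007463 + j0.0001231) S
|Y| = 0.0007564 S → |Z| = 1/|Y| = 1322 Ω, ∠Z = −∠Y = -9.365°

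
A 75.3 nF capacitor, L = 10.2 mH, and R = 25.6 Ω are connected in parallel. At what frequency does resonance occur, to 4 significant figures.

ω₀ = 1/√(LC) = 1/√(0.0102 × 7.53e-08) = 36080 rad/s
f₀ = ω₀/(2π) = 5.743 kHz

5.743 kHz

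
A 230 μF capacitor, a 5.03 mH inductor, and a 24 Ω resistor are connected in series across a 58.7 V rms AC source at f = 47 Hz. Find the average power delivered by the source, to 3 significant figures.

ω = 2πf = 295.3 rad/s
X_L = ωL = 1.49 Ω
X_C = 1/(ωC) = 14.7 Ω
Net reactance X = X_L − X_C = -13.2 Ω
Z = 24.0 − j13.2 Ω
|Z| = √(24.0² + 13.2²) = 27.4 Ω
∠Z = arctan(-13.2/24.0) = -28.9°
I = V/|Z| = 2.14 A
P = VI cos φ = 58.7 × 2.14 × cos(-28.9°) = 110 W

110 W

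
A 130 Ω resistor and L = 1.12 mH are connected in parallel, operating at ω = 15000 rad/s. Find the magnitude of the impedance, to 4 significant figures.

X_L = ωL = 16.80 Ω
Parallel: admittances add. Y = 1/R + 1/(jωL)
Y = (0.007692 − j0.05952) S
|Y| = 0.06002 S → |Z| = 1/|Y| = 16.66 Ω, ∠Z = −∠Y = 82.64°

16.66 Ω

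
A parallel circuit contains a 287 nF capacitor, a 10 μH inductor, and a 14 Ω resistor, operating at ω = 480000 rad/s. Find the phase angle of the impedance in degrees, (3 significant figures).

44.7°

X_L = ωL = 4.80 Ω
X_C = 1/(ωC) = 7.26 Ω
Parallel: admittances add. Y = 1/R + 1/(jωL) + jωC
Y = (0.0714 − j0.0706) S
|Y| = 0.100 S → |Z| = 1/|Y| = 9.96 Ω, ∠Z = −∠Y = 44.7°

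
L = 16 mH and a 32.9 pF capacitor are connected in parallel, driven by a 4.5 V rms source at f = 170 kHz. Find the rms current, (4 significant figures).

105.2 μA

ω = 2πf = 1.068e+06 rad/s
X_L = ωL = 17090 Ω
X_C = 1/(ωC) = 28460 Ω
Parallel: admittances add. Y = 1/(jωL) + jωC
Y = (0 − j2.337e-05) S
|Y| = 2.337e-05 S → |Z| = 1/|Y| = 42790 Ω, ∠Z = −∠Y = 90.00°
I = V/|Z| = 4.5/42790 = 105.2 μA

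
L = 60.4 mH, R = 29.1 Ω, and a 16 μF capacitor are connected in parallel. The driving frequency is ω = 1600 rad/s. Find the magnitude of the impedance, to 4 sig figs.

X_L = ωL = 96.64 Ω
X_C = 1/(ωC) = 39.06 Ω
Parallel: admittances add. Y = 1/R + 1/(jωL) + jωC
Y = (0.03436 + j0.01525) S
|Y| = 0.03760 S → |Z| = 1/|Y| = 26.60 Ω, ∠Z = −∠Y = -23.93°

26.60 Ω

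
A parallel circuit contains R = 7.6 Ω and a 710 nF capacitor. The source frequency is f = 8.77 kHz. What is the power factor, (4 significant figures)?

0.9585

ω = 2πf = 55100 rad/s
X_C = 1/(ωC) = 25.56 Ω
Parallel: admittances add. Y = 1/R + jωC
Y = (0.1316 + j0.03912) S
|Y| = 0.1373 S → |Z| = 1/|Y| = 7.285 Ω, ∠Z = −∠Y = -16.56°
cos φ = cos(-16.56°) = 0.9585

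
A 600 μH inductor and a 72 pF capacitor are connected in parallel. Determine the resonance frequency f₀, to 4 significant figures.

765.7 kHz

ω₀ = 1/√(LC) = 1/√(0.0006 × 7.2e-11) = 4.811e+06 rad/s
f₀ = ω₀/(2π) = 765.7 kHz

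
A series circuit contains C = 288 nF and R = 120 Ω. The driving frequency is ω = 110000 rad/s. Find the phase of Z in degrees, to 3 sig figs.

X_C = 1/(ωC) = 31.6 Ω
Z = 120 − j31.6 Ω
|Z| = √(120² + 31.6²) = 124 Ω
∠Z = arctan(-31.6/120) = -14.7°

-14.7°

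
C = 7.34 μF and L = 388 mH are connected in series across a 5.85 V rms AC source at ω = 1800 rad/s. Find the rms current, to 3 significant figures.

9.39 mA

X_L = ωL = 698 Ω
X_C = 1/(ωC) = 75.7 Ω
Net reactance X = X_L − X_C = 623 Ω
Z = j623 Ω
|Z| = √(0² + 623²) = 623 Ω
I = V/|Z| = 5.85/623 = 9.39 mA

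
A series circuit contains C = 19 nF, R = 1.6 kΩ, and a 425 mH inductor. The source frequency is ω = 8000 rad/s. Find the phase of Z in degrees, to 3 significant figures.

-63.3°

X_L = ωL = 3400 Ω
X_C = 1/(ωC) = 6580 Ω
Net reactance X = X_L − X_C = -3180 Ω
Z = 1600 − j3180 Ω
|Z| = √(1600² + 3180²) = 3560 Ω
∠Z = arctan(-3180/1600) = -63.3°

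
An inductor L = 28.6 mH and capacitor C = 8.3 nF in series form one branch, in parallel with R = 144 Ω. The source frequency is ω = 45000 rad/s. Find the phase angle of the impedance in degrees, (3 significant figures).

X_L = ωL = 1290 Ω
X_C = 1/(ωC) = 2680 Ω
Branch 1: Z₁ = R = 144 Ω
Branch 2 (series LC): Z₂ = j(X_L − X_C) = −j1390 Ω
Parallel: Z = Z₁Z₂/(Z₁+Z₂), |Z| = 143 Ω, ∠Z = -5.91°

-5.91°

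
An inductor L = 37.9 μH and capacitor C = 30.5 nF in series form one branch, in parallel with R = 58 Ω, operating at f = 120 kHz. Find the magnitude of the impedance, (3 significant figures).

ω = 2πf = 754000 rad/s
X_L = ωL = 28.6 Ω
X_C = 1/(ωC) = 43.5 Ω
Branch 1: Z₁ = R = 58.0 Ω
Branch 2 (series LC): Z₂ = j(X_L − X_C) = −j14.9 Ω
Parallel: Z = Z₁Z₂/(Z₁+Z₂), |Z| = 14.4 Ω, ∠Z = -75.6°

14.4 Ω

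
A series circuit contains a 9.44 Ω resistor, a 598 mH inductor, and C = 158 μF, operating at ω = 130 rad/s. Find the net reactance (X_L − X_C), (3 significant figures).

X_L = ωL = 77.7 Ω
X_C = 1/(ωC) = 48.7 Ω
X = 77.7 − 48.7 = 29.1 Ω

29.1 Ω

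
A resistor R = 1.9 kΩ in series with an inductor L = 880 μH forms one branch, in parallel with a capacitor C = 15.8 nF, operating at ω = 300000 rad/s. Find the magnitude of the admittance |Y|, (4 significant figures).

4.697 mS

X_L = ωL = 264.0 Ω
X_C = 1/(ωC) = 211.0 Ω
Branch 1 (R+jX_L): Z₁ = 1900 + j264.0 Ω, |Z₁| = 1918 Ω
Branch 2 (−jX_C): Z₂ = −j211.0 Ω
Parallel: Z = Z₁Z₂/(Z₁+Z₂), |Z| = 212.9 Ω, ∠Z = -83.69°
|Y| = 1/|Z| = 4.697 mS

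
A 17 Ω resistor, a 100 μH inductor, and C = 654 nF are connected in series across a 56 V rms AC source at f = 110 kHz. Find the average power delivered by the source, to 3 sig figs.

ω = 2πf = 691200 rad/s
X_L = ωL = 69.1 Ω
X_C = 1/(ωC) = 2.21 Ω
Net reactance X = X_L − X_C = 66.9 Ω
Z = 17.0 + j66.9 Ω
|Z| = √(17.0² + 66.9²) = 69.0 Ω
∠Z = arctan(66.9/17.0) = 75.7°
I = V/|Z| = 811 mA
P = VI cos φ = 56 × 0.811 × cos(75.7°) = 11.2 W

11.2 W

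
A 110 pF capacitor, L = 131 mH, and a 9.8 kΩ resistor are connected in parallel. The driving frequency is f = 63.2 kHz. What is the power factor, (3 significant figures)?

0.972

ω = 2πf = 397100 rad/s
X_L = ωL = 52000 Ω
X_C = 1/(ωC) = 22900 Ω
Parallel: admittances add. Y = 1/R + 1/(jωL) + jωC
Y = (0.000102 + j2.45e-05) S
|Y| = 0.000105 S → |Z| = 1/|Y| = 9530 Ω, ∠Z = −∠Y = -13.5°
cos φ = cos(-13.5°) = 0.972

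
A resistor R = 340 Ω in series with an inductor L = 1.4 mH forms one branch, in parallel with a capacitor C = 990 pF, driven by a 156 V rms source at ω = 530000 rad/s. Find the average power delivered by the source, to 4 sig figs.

X_L = ωL = 742.0 Ω
X_C = 1/(ωC) = 1906 Ω
Branch 1 (R+jX_L): Z₁ = 340.0 + j742.0 Ω, |Z₁| = 816.2 Ω
Branch 2 (−jX_C): Z₂ = −j1906 Ω
Parallel: Z = Z₁Z₂/(Z₁+Z₂), |Z| = 1283 Ω, ∠Z = 49.10°
I = V/|Z| = 121.6 mA
P = VI cos φ = 156 × 0.1216 × cos(49.10°) = 12.42 W

12.42 W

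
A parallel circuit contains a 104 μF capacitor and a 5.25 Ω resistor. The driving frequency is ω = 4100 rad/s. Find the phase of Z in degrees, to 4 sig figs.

-65.93°

X_C = 1/(ωC) = 2.345 Ω
Parallel: admittances add. Y = 1/R + jωC
Y = (0.1905 + j0.4264) S
|Y| = 0.4670 S → |Z| = 1/|Y| = 2.141 Ω, ∠Z = −∠Y = -65.93°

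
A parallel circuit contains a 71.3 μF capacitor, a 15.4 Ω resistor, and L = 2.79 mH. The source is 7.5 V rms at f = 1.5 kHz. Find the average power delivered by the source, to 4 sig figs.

ω = 2πf = 9425 rad/s
X_L = ωL = 26.30 Ω
X_C = 1/(ωC) = 1.488 Ω
Parallel: admittances add. Y = 1/R + 1/(jωL) + jωC
Y = (0.06494 + j0.6340) S
|Y| = 0.6373 S → |Z| = 1/|Y| = 1.569 Ω, ∠Z = −∠Y = -84.15°
I = V/|Z| = 4.780 A
P = VI cos φ = 7.5 × 4.780 × cos(-84.15°) = 3.653 W

3.653 W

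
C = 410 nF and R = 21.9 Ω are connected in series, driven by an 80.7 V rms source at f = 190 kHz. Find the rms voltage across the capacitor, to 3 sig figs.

7.50 V

ω = 2πf = 1.194e+06 rad/s
X_C = 1/(ωC) = 2.04 Ω
Z = 21.9 − j2.04 Ω
|Z| = √(21.9² + 2.04²) = 22.0 Ω
I = V/|Z| = 3.67 A
V_C = I·|Z_C| = 3.67 × 2.04 = 7.50 V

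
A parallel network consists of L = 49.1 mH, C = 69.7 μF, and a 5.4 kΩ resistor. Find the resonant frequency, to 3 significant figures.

ω₀ = 1/√(LC) = 1/√(0.0491 × 6.97e-05) = 540.6 rad/s
f₀ = ω₀/(2π) = 86.0 Hz

86.0 Hz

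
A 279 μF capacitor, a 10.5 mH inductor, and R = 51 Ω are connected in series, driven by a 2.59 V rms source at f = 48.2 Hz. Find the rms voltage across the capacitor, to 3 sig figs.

ω = 2πf = 302.8 rad/s
X_L = ωL = 3.18 Ω
X_C = 1/(ωC) = 11.8 Ω
Net reactance X = X_L − X_C = -8.66 Ω
Z = 51.0 − j8.66 Ω
|Z| = √(51.0² + 8.66²) = 51.7 Ω
I = V/|Z| = 50.1 mA
V_C = I·|Z_C| = 0.0501 × 11.8 = 0.593 V

0.593 V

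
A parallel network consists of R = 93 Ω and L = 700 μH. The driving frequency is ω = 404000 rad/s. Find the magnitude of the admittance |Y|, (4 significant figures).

X_L = ωL = 282.8 Ω
Parallel: admittances add. Y = 1/R + 1/(jωL)
Y = (0.01075 − j0.003536) S
|Y| = 0.01132 S → |Z| = 1/|Y| = 88.35 Ω, ∠Z = −∠Y = 18.20°

11.32 mS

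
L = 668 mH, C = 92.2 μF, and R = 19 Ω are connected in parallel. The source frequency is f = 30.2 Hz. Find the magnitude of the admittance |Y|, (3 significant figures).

ω = 2πf = 189.8 rad/s
X_L = ωL = 127 Ω
X_C = 1/(ωC) = 57.2 Ω
Parallel: admittances add. Y = 1/R + 1/(jωL) + jωC
Y = (0.0526 + j0.00961) S
|Y| = 0.0535 S → |Z| = 1/|Y| = 18.7 Ω, ∠Z = −∠Y = -10.3°

53.5 mS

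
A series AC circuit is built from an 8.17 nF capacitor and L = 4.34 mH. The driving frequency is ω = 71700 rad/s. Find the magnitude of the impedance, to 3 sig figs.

X_L = ωL = 311 Ω
X_C = 1/(ωC) = 1710 Ω
Net reactance X = X_L − X_C = -1400 Ω
Z = − j1400 Ω
|Z| = √(0² + 1400²) = 1400 Ω

1400 Ω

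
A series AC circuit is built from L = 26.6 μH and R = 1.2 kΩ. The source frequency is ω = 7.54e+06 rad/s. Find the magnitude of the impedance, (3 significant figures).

1220 Ω

X_L = ωL = 201 Ω
Z = 1200 + j201 Ω
|Z| = √(1200² + 201²) = 1220 Ω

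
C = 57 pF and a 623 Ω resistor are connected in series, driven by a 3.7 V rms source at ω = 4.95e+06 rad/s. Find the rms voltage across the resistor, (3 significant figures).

0.641 V

X_C = 1/(ωC) = 3540 Ω
Z = 623 − j3540 Ω
|Z| = √(623² + 3540²) = 3600 Ω
I = V/|Z| = 1.03 mA
V_R = I·|Z_R| = 0.00103 × 623 = 0.641 V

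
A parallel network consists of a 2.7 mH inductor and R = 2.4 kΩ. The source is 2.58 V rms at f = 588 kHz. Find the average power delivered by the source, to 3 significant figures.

2.77 mW

ω = 2πf = 3.695e+06 rad/s
X_L = ωL = 9980 Ω
Parallel: admittances add. Y = 1/R + 1/(jωL)
Y = (0.000417 − j0.000100) S
|Y| = 0.000429 S → |Z| = 1/|Y| = 2330 Ω, ∠Z = −∠Y = 13.5°
I = V/|Z| = 1.11 mA
P = VI cos φ = 2.58 × 0.00111 × cos(13.5°) = 2.77 mW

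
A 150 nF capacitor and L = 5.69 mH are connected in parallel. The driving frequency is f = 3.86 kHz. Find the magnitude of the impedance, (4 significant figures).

ω = 2πf = 24250 rad/s
X_L = ωL = 138.0 Ω
X_C = 1/(ωC) = 274.9 Ω
Parallel: admittances add. Y = 1/(jωL) + jωC
Y = (0 − j0.003608) S
|Y| = 0.003608 S → |Z| = 1/|Y| = 277.1 Ω, ∠Z = −∠Y = 90.00°

277.1 Ω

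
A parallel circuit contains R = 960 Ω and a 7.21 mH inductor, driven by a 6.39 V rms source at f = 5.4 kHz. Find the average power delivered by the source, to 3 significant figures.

42.5 mW

ω = 2πf = 33930 rad/s
X_L = ωL = 245 Ω
Parallel: admittances add. Y = 1/R + 1/(jωL)
Y = (0.00104 − j0.00409) S
|Y| = 0.00422 S → |Z| = 1/|Y| = 237 Ω, ∠Z = −∠Y = 75.7°
I = V/|Z| = 27.0 mA
P = VI cos φ = 6.39 × 0.0270 × cos(75.7°) = 42.5 mW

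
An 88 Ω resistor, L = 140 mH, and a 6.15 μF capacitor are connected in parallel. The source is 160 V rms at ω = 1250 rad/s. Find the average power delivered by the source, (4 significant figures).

X_L = ωL = 175.0 Ω
X_C = 1/(ωC) = 130.1 Ω
Parallel: admittances add. Y = 1/R + 1/(jωL) + jωC
Y = (0.01136 + j0.001973) S
|Y| = 0.01153 S → |Z| = 1/|Y| = 86.70 Ω, ∠Z = −∠Y = -9.851°
I = V/|Z| = 1.845 A
P = VI cos φ = 160 × 1.845 × cos(-9.851°) = 290.9 W

290.9 W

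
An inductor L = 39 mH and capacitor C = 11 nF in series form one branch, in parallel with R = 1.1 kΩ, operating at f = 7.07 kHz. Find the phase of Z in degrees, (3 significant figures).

-74.1°

ω = 2πf = 44420 rad/s
X_L = ωL = 1730 Ω
X_C = 1/(ωC) = 2050 Ω
Branch 1: Z₁ = R = 1100 Ω
Branch 2 (series LC): Z₂ = j(X_L − X_C) = −j314 Ω
Parallel: Z = Z₁Z₂/(Z₁+Z₂), |Z| = 302 Ω, ∠Z = -74.1°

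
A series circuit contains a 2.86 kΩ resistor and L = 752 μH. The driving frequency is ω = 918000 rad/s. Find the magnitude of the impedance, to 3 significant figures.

X_L = ωL = 690 Ω
Z = 2860 + j690 Ω
|Z| = √(2860² + 690²) = 2940 Ω

2940 Ω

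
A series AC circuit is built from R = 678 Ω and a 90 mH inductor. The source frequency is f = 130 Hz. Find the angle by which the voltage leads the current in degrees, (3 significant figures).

ω = 2πf = 816.8 rad/s
X_L = ωL = 73.5 Ω
Z = 678 + j73.5 Ω
|Z| = √(678² + 73.5²) = 682 Ω
∠Z = arctan(73.5/678) = 6.19°

6.19°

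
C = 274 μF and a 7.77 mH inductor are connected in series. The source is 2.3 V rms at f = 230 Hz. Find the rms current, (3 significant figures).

ω = 2πf = 1445 rad/s
X_L = ωL = 11.2 Ω
X_C = 1/(ωC) = 2.53 Ω
Net reactance X = X_L − X_C = 8.70 Ω
Z = j8.70 Ω
|Z| = √(0² + 8.70²) = 8.70 Ω
I = V/|Z| = 2.3/8.70 = 264 mA

264 mA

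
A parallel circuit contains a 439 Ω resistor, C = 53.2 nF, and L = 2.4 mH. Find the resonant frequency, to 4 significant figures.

14.09 kHz

ω₀ = 1/√(LC) = 1/√(0.0024 × 5.32e-08) = 88500 rad/s
f₀ = ω₀/(2π) = 14.09 kHz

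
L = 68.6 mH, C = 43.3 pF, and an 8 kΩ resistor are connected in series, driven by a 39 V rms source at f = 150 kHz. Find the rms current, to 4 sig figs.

952.6 μA

ω = 2πf = 942500 rad/s
X_L = ωL = 64650 Ω
X_C = 1/(ωC) = 24500 Ω
Net reactance X = X_L − X_C = 40150 Ω
Z = 8000 + j40150 Ω
|Z| = √(8000² + 40150²) = 40940 Ω
I = V/|Z| = 39/40940 = 952.6 μA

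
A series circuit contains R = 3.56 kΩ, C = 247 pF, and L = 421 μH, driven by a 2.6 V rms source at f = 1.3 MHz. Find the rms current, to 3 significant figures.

ω = 2πf = 8.168e+06 rad/s
X_L = ωL = 3440 Ω
X_C = 1/(ωC) = 496 Ω
Net reactance X = X_L − X_C = 2940 Ω
Z = 3560 + j2940 Ω
|Z| = √(3560² + 2940²) = 4620 Ω
I = V/|Z| = 2.6/4620 = 563 μA

563 μA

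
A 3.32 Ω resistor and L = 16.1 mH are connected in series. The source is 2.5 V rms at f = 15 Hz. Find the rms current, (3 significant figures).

ω = 2πf = 94.25 rad/s
X_L = ωL = 1.52 Ω
Z = 3.32 + j1.52 Ω
|Z| = √(3.32² + 1.52²) = 3.65 Ω
I = V/|Z| = 2.5/3.65 = 685 mA

685 mA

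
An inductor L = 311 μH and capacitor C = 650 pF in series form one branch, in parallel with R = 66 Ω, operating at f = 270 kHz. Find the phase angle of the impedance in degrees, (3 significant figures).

-9.87°

ω = 2πf = 1.696e+06 rad/s
X_L = ωL = 528 Ω
X_C = 1/(ωC) = 907 Ω
Branch 1: Z₁ = R = 66.0 Ω
Branch 2 (series LC): Z₂ = j(X_L − X_C) = −j379 Ω
Parallel: Z = Z₁Z₂/(Z₁+Z₂), |Z| = 65.0 Ω, ∠Z = -9.87°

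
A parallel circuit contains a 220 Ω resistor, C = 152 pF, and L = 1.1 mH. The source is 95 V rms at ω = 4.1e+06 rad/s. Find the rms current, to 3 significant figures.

X_L = ωL = 4510 Ω
X_C = 1/(ωC) = 1600 Ω
Parallel: admittances add. Y = 1/R + 1/(jωL) + jωC
Y = (0.00455 + j0.000401) S
|Y| = 0.00456 S → |Z| = 1/|Y| = 219 Ω, ∠Z = −∠Y = -5.05°
I = V/|Z| = 95/219 = 433 mA

433 mA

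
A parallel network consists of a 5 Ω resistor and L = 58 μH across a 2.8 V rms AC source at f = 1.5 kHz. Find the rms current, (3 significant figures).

5.15 A

ω = 2πf = 9425 rad/s
X_L = ωL = 0.547 Ω
Parallel: admittances add. Y = 1/R + 1/(jωL)
Y = (0.200 − j1.83) S
|Y| = 1.84 S → |Z| = 1/|Y| = 0.543 Ω, ∠Z = −∠Y = 83.8°
I = V/|Z| = 2.8/0.543 = 5.15 A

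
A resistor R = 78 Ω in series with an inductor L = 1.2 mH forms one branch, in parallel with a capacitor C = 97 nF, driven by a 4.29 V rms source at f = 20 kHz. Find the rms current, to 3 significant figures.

32.0 mA

ω = 2πf = 125700 rad/s
X_L = ωL = 151 Ω
X_C = 1/(ωC) = 82.0 Ω
Branch 1 (R+jX_L): Z₁ = 78.0 + j151 Ω, |Z₁| = 170 Ω
Branch 2 (−jX_C): Z₂ = −j82.0 Ω
Parallel: Z = Z₁Z₂/(Z₁+Z₂), |Z| = 134 Ω, ∠Z = -68.7°
I = V/|Z| = 4.29/134 = 32.0 mA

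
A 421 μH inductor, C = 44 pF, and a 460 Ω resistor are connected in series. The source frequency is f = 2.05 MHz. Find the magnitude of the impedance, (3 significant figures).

3690 Ω

ω = 2πf = 1.288e+07 rad/s
X_L = ωL = 5420 Ω
X_C = 1/(ωC) = 1760 Ω
Net reactance X = X_L − X_C = 3660 Ω
Z = 460 + j3660 Ω
|Z| = √(460² + 3660²) = 3690 Ω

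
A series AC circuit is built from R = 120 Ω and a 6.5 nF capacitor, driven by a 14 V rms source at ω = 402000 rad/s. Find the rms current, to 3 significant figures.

X_C = 1/(ωC) = 383 Ω
Z = 120 − j383 Ω
|Z| = √(120² + 383²) = 401 Ω
I = V/|Z| = 14/401 = 34.9 mA

34.9 mA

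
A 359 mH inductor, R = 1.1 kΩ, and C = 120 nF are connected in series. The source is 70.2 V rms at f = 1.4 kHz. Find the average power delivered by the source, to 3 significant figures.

ω = 2πf = 8796 rad/s
X_L = ωL = 3160 Ω
X_C = 1/(ωC) = 947 Ω
Net reactance X = X_L − X_C = 2210 Ω
Z = 1100 + j2210 Ω
|Z| = √(1100² + 2210²) = 2470 Ω
∠Z = arctan(2210/1100) = 63.5°
I = V/|Z| = 28.4 mA
P = VI cos φ = 70.2 × 0.0284 × cos(63.5°) = 889 mW

889 mW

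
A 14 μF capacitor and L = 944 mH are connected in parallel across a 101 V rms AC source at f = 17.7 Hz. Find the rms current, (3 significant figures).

805 mA

ω = 2πf = 111.2 rad/s
X_L = ωL = 105 Ω
X_C = 1/(ωC) = 642 Ω
Parallel: admittances add. Y = 1/(jωL) + jωC
Y = (0 − j0.00797) S
|Y| = 0.00797 S → |Z| = 1/|Y| = 125 Ω, ∠Z = −∠Y = 90.0°
I = V/|Z| = 101/125 = 805 mA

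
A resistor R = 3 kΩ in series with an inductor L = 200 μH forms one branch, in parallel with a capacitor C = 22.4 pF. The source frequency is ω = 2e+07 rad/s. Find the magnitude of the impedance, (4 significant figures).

3205 Ω

X_L = ωL = 4000 Ω
X_C = 1/(ωC) = 2232 Ω
Branch 1 (R+jX_L): Z₁ = 3000 + j4000 Ω, |Z₁| = 5000 Ω
Branch 2 (−jX_C): Z₂ = −j2232 Ω
Parallel: Z = Z₁Z₂/(Z₁+Z₂), |Z| = 3205 Ω, ∠Z = -67.38°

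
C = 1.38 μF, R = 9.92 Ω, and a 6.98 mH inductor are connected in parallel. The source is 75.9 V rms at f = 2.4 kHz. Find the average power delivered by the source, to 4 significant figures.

ω = 2πf = 15080 rad/s
X_L = ωL = 105.3 Ω
X_C = 1/(ωC) = 48.05 Ω
Parallel: admittances add. Y = 1/R + 1/(jωL) + jωC
Y = (0.1008 + j0.01131) S
|Y| = 0.1014 S → |Z| = 1/|Y| = 9.858 Ω, ∠Z = −∠Y = -6.401°
I = V/|Z| = 7.699 A
P = VI cos φ = 75.9 × 7.699 × cos(-6.401°) = 580.7 W

580.7 W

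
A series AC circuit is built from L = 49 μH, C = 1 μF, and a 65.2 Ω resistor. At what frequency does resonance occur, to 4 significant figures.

22.74 kHz

ω₀ = 1/√(LC) = 1/√(4.9e-05 × 1e-06) = 142900 rad/s
f₀ = ω₀/(2π) = 22.74 kHz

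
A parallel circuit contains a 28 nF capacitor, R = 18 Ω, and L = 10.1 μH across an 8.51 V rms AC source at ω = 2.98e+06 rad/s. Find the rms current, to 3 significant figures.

X_L = ωL = 30.1 Ω
X_C = 1/(ωC) = 12.0 Ω
Parallel: admittances add. Y = 1/R + 1/(jωL) + jωC
Y = (0.0556 + j0.0502) S
|Y| = 0.0749 S → |Z| = 1/|Y| = 13.4 Ω, ∠Z = −∠Y = -42.1°
I = V/|Z| = 8.51/13.4 = 637 mA

637 mA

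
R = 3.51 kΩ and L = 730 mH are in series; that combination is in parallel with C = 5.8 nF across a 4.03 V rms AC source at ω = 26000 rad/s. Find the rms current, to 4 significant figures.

404.2 μA

X_L = ωL = 18980 Ω
X_C = 1/(ωC) = 6631 Ω
Branch 1 (R+jX_L): Z₁ = 3510 + j18980 Ω, |Z₁| = 19300 Ω
Branch 2 (−jX_C): Z₂ = −j6631 Ω
Parallel: Z = Z₁Z₂/(Z₁+Z₂), |Z| = 9970 Ω, ∠Z = -84.61°
I = V/|Z| = 4.03/9970 = 404.2 μA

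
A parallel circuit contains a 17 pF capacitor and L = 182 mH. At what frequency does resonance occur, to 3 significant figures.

90.5 kHz

ω₀ = 1/√(LC) = 1/√(0.182 × 1.7e-11) = 568500 rad/s
f₀ = ω₀/(2π) = 90.5 kHz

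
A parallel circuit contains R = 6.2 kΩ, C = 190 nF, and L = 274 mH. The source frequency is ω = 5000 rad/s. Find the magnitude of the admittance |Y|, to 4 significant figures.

272.8 μS

X_L = ωL = 1370 Ω
X_C = 1/(ωC) = 1053 Ω
Parallel: admittances add. Y = 1/R + 1/(jωL) + jωC
Y = (0.0001613 + j0.0002201) S
|Y| = 0.0002728 S → |Z| = 1/|Y| = 3665 Ω, ∠Z = −∠Y = -53.76°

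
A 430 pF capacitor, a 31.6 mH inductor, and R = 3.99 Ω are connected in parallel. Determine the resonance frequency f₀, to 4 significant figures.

43.18 kHz

ω₀ = 1/√(LC) = 1/√(0.0316 × 4.3e-10) = 271300 rad/s
f₀ = ω₀/(2π) = 43.18 kHz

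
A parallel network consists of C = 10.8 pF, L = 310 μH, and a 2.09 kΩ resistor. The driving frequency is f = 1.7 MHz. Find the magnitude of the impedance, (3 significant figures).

ω = 2πf = 1.068e+07 rad/s
X_L = ωL = 3310 Ω
X_C = 1/(ωC) = 8670 Ω
Parallel: admittances add. Y = 1/R + 1/(jωL) + jωC
Y = (0.000478 − j0.000187) S
|Y| = 0.000514 S → |Z| = 1/|Y| = 1950 Ω, ∠Z = −∠Y = 21.3°

1950 Ω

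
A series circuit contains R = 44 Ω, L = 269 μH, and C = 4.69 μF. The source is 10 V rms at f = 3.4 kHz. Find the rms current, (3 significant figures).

ω = 2πf = 21360 rad/s
X_L = ωL = 5.75 Ω
X_C = 1/(ωC) = 9.98 Ω
Net reactance X = X_L − X_C = -4.23 Ω
Z = 44.0 − j4.23 Ω
|Z| = √(44.0² + 4.23²) = 44.2 Ω
I = V/|Z| = 10/44.2 = 226 mA

226 mA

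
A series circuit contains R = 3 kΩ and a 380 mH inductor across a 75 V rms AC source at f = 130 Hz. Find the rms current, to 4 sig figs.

ω = 2πf = 816.8 rad/s
X_L = ωL = 310.4 Ω
Z = 3000 + j310.4 Ω
|Z| = √(3000² + 310.4²) = 3016 Ω
I = V/|Z| = 75/3016 = 24.87 mA

24.87 mA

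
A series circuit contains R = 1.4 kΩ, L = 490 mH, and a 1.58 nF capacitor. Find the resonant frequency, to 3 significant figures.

ω₀ = 1/√(LC) = 1/√(0.49 × 1.58e-09) = 35940 rad/s
f₀ = ω₀/(2π) = 5.72 kHz

5.72 kHz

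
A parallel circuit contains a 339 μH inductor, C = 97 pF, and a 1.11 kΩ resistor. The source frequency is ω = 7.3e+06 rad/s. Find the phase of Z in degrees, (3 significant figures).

-18.6°

X_L = ωL = 2470 Ω
X_C = 1/(ωC) = 1410 Ω
Parallel: admittances add. Y = 1/R + 1/(jωL) + jωC
Y = (0.000901 + j0.000304) S
|Y| = 0.000951 S → |Z| = 1/|Y| = 1050 Ω, ∠Z = −∠Y = -18.6°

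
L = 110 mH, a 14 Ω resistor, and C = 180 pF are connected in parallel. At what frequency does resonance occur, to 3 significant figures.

ω₀ = 1/√(LC) = 1/√(0.11 × 1.8e-10) = 224700 rad/s
f₀ = ω₀/(2π) = 35.8 kHz

35.8 kHz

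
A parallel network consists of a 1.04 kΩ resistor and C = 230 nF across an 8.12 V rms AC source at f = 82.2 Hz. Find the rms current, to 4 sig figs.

ω = 2πf = 516.5 rad/s
X_C = 1/(ωC) = 8418 Ω
Parallel: admittances add. Y = 1/R + jωC
Y = (0.0009615 + j0.0001188) S
|Y| = 0.0009688 S → |Z| = 1/|Y| = 1032 Ω, ∠Z = −∠Y = -7.043°
I = V/|Z| = 8.12/1032 = 7.867 mA

7.867 mA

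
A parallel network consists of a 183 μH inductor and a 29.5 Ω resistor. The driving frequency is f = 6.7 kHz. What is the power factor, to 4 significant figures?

0.2527

ω = 2πf = 42100 rad/s
X_L = ωL = 7.704 Ω
Parallel: admittances add. Y = 1/R + 1/(jωL)
Y = (0.03390 − j0.1298) S
|Y| = 0.1342 S → |Z| = 1/|Y| = 7.454 Ω, ∠Z = −∠Y = 75.36°
cos φ = cos(75.36°) = 0.2527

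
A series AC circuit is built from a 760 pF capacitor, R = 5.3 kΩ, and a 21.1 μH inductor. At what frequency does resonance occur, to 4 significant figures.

ω₀ = 1/√(LC) = 1/√(2.11e-05 × 7.6e-10) = 7.897e+06 rad/s
f₀ = ω₀/(2π) = 1.257 MHz

1.257 MHz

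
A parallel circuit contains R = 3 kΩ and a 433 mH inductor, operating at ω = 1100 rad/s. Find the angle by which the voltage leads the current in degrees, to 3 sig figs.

X_L = ωL = 476 Ω
Parallel: admittances add. Y = 1/R + 1/(jωL)
Y = (0.000333 − j0.00210) S
|Y| = 0.00213 S → |Z| = 1/|Y| = 470 Ω, ∠Z = −∠Y = 81.0°

81.0°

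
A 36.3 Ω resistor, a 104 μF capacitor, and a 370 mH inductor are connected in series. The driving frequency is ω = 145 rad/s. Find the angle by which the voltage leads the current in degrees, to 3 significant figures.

-19.2°

X_L = ωL = 53.6 Ω
X_C = 1/(ωC) = 66.3 Ω
Net reactance X = X_L − X_C = -12.7 Ω
Z = 36.3 − j12.7 Ω
|Z| = √(36.3² + 12.7²) = 38.4 Ω
∠Z = arctan(-12.7/36.3) = -19.2°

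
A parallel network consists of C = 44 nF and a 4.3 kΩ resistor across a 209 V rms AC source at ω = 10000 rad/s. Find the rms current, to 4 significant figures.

104.0 mA

X_C = 1/(ωC) = 2273 Ω
Parallel: admittances add. Y = 1/R + jωC
Y = (0.0002326 + j0.0004400) S
|Y| = 0.0004977 S → |Z| = 1/|Y| = 2009 Ω, ∠Z = −∠Y = -62.14°
I = V/|Z| = 209/2009 = 104.0 mA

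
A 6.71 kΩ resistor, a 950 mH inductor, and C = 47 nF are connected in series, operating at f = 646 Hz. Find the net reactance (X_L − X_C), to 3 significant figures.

-1390 Ω

ω = 2πf = 4059 rad/s
X_L = ωL = 3860 Ω
X_C = 1/(ωC) = 5240 Ω
X = 3860 − 5240 = -1390 Ω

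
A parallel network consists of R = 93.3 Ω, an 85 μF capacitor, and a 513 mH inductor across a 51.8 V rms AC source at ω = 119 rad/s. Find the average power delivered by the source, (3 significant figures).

28.8 W

X_L = ωL = 61.0 Ω
X_C = 1/(ωC) = 98.9 Ω
Parallel: admittances add. Y = 1/R + 1/(jωL) + jωC
Y = (0.0107 − j0.00627) S
|Y| = 0.0124 S → |Z| = 1/|Y| = 80.5 Ω, ∠Z = −∠Y = 30.3°
I = V/|Z| = 643 mA
P = VI cos φ = 51.8 × 0.643 × cos(30.3°) = 28.8 W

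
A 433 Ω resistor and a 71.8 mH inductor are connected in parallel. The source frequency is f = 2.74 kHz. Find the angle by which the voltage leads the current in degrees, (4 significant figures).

19.31°

ω = 2πf = 17220 rad/s
X_L = ωL = 1236 Ω
Parallel: admittances add. Y = 1/R + 1/(jωL)
Y = (0.002309 − j0.0008090) S
|Y| = 0.002447 S → |Z| = 1/|Y| = 408.7 Ω, ∠Z = −∠Y = 19.31°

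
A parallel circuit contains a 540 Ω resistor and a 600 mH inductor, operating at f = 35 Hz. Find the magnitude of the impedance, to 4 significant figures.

ω = 2πf = 219.9 rad/s
X_L = ωL = 131.9 Ω
Parallel: admittances add. Y = 1/R + 1/(jωL)
Y = (0.001852 − j0.007579) S
|Y| = 0.007802 S → |Z| = 1/|Y| = 128.2 Ω, ∠Z = −∠Y = 76.27°

128.2 Ω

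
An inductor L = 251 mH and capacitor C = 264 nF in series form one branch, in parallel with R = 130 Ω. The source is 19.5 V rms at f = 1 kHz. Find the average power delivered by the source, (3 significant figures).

2.92 W

ω = 2πf = 6283 rad/s
X_L = ωL = 1580 Ω
X_C = 1/(ωC) = 603 Ω
Branch 1: Z₁ = R = 130 Ω
Branch 2 (series LC): Z₂ = j(X_L − X_C) = j974 Ω
Parallel: Z = Z₁Z₂/(Z₁+Z₂), |Z| = 129 Ω, ∠Z = 7.60°
I = V/|Z| = 151 mA
P = VI cos φ = 19.5 × 0.151 × cos(7.60°) = 2.92 W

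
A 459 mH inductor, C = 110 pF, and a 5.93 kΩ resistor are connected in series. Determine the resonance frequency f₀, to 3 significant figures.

ω₀ = 1/√(LC) = 1/√(0.459 × 1.1e-10) = 140700 rad/s
f₀ = ω₀/(2π) = 22.4 kHz

22.4 kHz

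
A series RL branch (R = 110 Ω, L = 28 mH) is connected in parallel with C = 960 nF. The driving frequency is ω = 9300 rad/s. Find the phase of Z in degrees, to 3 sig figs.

-76.4°

X_L = ωL = 260 Ω
X_C = 1/(ωC) = 112 Ω
Branch 1 (R+jX_L): Z₁ = 110 + j260 Ω, |Z₁| = 283 Ω
Branch 2 (−jX_C): Z₂ = −j112 Ω
Parallel: Z = Z₁Z₂/(Z₁+Z₂), |Z| = 171 Ω, ∠Z = -76.4°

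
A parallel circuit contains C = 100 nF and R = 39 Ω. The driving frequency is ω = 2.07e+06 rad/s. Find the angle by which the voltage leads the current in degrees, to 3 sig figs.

-82.9°

X_C = 1/(ωC) = 4.83 Ω
Parallel: admittances add. Y = 1/R + jωC
Y = (0.0256 + j0.207) S
|Y| = 0.209 S → |Z| = 1/|Y| = 4.79 Ω, ∠Z = −∠Y = -82.9°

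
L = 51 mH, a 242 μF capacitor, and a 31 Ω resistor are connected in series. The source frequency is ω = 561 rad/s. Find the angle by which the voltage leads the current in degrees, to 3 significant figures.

X_L = ωL = 28.6 Ω
X_C = 1/(ωC) = 7.37 Ω
Net reactance X = X_L − X_C = 21.2 Ω
Z = 31.0 + j21.2 Ω
|Z| = √(31.0² + 21.2²) = 37.6 Ω
∠Z = arctan(21.2/31.0) = 34.4°

34.4°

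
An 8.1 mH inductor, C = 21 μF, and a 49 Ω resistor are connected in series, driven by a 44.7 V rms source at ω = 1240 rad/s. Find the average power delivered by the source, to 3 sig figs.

X_L = ωL = 10.0 Ω
X_C = 1/(ωC) = 38.4 Ω
Net reactance X = X_L − X_C = -28.4 Ω
Z = 49.0 − j28.4 Ω
|Z| = √(49.0² + 28.4²) = 56.6 Ω
∠Z = arctan(-28.4/49.0) = -30.1°
I = V/|Z| = 790 mA
P = VI cos φ = 44.7 × 0.790 × cos(-30.1°) = 30.5 W

30.5 W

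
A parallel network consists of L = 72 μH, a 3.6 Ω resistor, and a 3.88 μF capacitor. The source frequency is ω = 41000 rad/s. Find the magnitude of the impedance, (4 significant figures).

X_L = ωL = 2.952 Ω
X_C = 1/(ωC) = 6.286 Ω
Parallel: admittances add. Y = 1/R + 1/(jωL) + jωC
Y = (0.2778 − j0.1797) S
|Y| = 0.3308 S → |Z| = 1/|Y| = 3.023 Ω, ∠Z = −∠Y = 32.90°

3.023 Ω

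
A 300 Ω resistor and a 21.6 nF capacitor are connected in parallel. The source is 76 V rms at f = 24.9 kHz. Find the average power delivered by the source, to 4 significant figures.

19.25 W

ω = 2πf = 156500 rad/s
X_C = 1/(ωC) = 295.9 Ω
Parallel: admittances add. Y = 1/R + jωC
Y = (0.003333 + j0.003379) S
|Y| = 0.004747 S → |Z| = 1/|Y| = 210.7 Ω, ∠Z = −∠Y = -45.39°
I = V/|Z| = 360.7 mA
P = VI cos φ = 76 × 0.3607 × cos(-45.39°) = 19.25 W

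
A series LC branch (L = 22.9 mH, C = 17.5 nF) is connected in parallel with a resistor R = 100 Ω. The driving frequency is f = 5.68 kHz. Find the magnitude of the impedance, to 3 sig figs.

ω = 2πf = 35690 rad/s
X_L = ωL = 817 Ω
X_C = 1/(ωC) = 1600 Ω
Branch 1: Z₁ = R = 100 Ω
Branch 2 (series LC): Z₂ = j(X_L − X_C) = −j784 Ω
Parallel: Z = Z₁Z₂/(Z₁+Z₂), |Z| = 99.2 Ω, ∠Z = -7.27°

99.2 Ω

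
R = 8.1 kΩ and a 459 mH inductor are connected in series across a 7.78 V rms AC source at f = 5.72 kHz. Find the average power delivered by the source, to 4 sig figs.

1.452 mW

ω = 2πf = 35940 rad/s
X_L = ωL = 16500 Ω
Z = 8100 + j16500 Ω
|Z| = √(8100² + 16500²) = 18380 Ω
∠Z = arctan(16500/8100) = 63.85°
I = V/|Z| = 423.3 μA
P = VI cos φ = 7.78 × 0.0004233 × cos(63.85°) = 1.452 mW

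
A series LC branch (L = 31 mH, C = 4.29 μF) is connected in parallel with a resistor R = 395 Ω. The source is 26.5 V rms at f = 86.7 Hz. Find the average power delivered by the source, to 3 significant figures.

1.78 W

ω = 2πf = 544.8 rad/s
X_L = ωL = 16.9 Ω
X_C = 1/(ωC) = 428 Ω
Branch 1: Z₁ = R = 395 Ω
Branch 2 (series LC): Z₂ = j(X_L − X_C) = −j411 Ω
Parallel: Z = Z₁Z₂/(Z₁+Z₂), |Z| = 285 Ω, ∠Z = -43.9°
I = V/|Z| = 93.0 mA
P = VI cos φ = 26.5 × 0.0930 × cos(-43.9°) = 1.78 W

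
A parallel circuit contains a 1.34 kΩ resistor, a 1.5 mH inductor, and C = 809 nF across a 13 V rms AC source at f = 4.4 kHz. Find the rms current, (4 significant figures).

24.72 mA

ω = 2πf = 27650 rad/s
X_L = ωL = 41.47 Ω
X_C = 1/(ωC) = 44.71 Ω
Parallel: admittances add. Y = 1/R + 1/(jωL) + jωC
Y = (0.0007463 − j0.001749) S
|Y| = 0.001901 S → |Z| = 1/|Y| = 525.9 Ω, ∠Z = −∠Y = 66.89°
I = V/|Z| = 13/525.9 = 24.72 mA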